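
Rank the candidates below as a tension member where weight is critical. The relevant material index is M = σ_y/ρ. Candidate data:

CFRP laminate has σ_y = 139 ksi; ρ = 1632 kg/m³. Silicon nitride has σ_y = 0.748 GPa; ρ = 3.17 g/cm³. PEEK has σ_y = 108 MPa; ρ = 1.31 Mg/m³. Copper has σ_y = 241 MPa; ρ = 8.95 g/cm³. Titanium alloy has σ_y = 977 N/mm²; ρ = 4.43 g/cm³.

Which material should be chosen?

Convert each candidate to consistent units, then evaluate M:
  CFRP laminate: σ_y = 958.4 MPa, ρ = 1632 kg/m³
  silicon nitride: σ_y = 748.0 MPa, ρ = 3170 kg/m³
  PEEK: σ_y = 108.0 MPa, ρ = 1310 kg/m³
  copper: σ_y = 241.0 MPa, ρ = 8950 kg/m³
  titanium alloy: σ_y = 977.0 MPa, ρ = 4430 kg/m³
  CFRP laminate: M = 587 kN·m/kg
  silicon nitride: M = 236 kN·m/kg
  titanium alloy: M = 221 kN·m/kg
  PEEK: M = 82.4 kN·m/kg
  copper: M = 26.9 kN·m/kg
The maximum is for CFRP laminate.

CFRP laminate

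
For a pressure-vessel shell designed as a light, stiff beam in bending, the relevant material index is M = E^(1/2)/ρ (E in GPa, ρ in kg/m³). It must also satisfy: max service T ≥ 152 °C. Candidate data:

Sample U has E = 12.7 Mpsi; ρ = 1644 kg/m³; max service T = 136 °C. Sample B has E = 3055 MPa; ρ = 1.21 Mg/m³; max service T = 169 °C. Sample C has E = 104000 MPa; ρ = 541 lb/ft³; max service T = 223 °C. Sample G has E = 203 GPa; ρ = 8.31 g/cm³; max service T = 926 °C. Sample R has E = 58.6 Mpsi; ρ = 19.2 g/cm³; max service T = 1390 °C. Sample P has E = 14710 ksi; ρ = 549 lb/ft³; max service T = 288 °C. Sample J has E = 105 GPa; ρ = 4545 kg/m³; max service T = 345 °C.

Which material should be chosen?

Screen on constraints: max service T ≥ 152 °C. Survivors: sample B, sample C, sample G, sample R, sample P, sample J.
In SI units:
  sample B: E = 3.055 GPa, ρ = 1210 kg/m³
  sample C: E = 104.0 GPa, ρ = 8666 kg/m³
  sample G: E = 203.0 GPa, ρ = 8310 kg/m³
  sample R: E = 404.0 GPa, ρ = 19200 kg/m³
  sample P: E = 101.4 GPa, ρ = 8794 kg/m³
  sample J: E = 105.0 GPa, ρ = 4545 kg/m³
  sample J: M = 2.25×10⁻³
  sample G: M = 1.71×10⁻³
  sample B: M = 1.44×10⁻³
  sample C: M = 1.18×10⁻³
  sample P: M = 1.15×10⁻³
  sample R: M = 1.05×10⁻³
Sample J ranks first.

sample J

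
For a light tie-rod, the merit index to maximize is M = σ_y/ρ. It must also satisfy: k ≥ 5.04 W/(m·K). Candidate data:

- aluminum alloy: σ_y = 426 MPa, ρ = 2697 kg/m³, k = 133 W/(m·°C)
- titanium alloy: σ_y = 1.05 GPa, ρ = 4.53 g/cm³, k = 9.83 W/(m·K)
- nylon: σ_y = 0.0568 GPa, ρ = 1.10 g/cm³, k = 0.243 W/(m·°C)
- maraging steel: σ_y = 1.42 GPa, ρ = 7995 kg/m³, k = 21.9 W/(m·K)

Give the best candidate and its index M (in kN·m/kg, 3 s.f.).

titanium alloy, M = 232 kN·m/kg

Screen on constraints: k ≥ 5.04 W/(m·K). Survivors: aluminum alloy, titanium alloy, maraging steel.
After converting to SI:
  aluminum alloy: σ_y = 426.0 MPa, ρ = 2697 kg/m³
  titanium alloy: σ_y = 1050 MPa, ρ = 4530 kg/m³
  maraging steel: σ_y = 1420 MPa, ρ = 7995 kg/m³
  titanium alloy: M = 232 kN·m/kg
  maraging steel: M = 178 kN·m/kg
  aluminum alloy: M = 158 kN·m/kg
Titanium alloy has the largest M.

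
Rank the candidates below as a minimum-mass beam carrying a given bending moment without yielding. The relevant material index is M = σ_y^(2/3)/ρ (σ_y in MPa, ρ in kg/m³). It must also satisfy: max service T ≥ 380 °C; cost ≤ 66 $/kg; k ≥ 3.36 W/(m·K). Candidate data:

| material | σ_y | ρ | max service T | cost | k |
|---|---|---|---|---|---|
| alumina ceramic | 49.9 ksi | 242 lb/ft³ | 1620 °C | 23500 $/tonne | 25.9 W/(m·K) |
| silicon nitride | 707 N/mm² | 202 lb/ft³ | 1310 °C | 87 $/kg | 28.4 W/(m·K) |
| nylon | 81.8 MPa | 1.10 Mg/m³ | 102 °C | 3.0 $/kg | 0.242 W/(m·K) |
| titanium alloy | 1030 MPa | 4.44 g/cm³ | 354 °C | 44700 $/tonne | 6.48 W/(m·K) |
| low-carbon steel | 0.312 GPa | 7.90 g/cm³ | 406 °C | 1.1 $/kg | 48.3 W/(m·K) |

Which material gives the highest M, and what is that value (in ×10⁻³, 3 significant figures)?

Screen on constraints: max service T ≥ 380 °C; cost ≤ 66 $/kg; k ≥ 3.36 W/(m·K). Survivors: alumina ceramic, low-carbon steel.
Putting every candidate on a common basis:
  alumina ceramic: σ_y = 344.0 MPa, ρ = 3876 kg/m³
  low-carbon steel: σ_y = 312.0 MPa, ρ = 7900 kg/m³
  alumina ceramic: M = 12.7×10⁻³
  low-carbon steel: M = 5.82×10⁻³
Highest index: alumina ceramic.

alumina ceramic, M = 12.7×10⁻³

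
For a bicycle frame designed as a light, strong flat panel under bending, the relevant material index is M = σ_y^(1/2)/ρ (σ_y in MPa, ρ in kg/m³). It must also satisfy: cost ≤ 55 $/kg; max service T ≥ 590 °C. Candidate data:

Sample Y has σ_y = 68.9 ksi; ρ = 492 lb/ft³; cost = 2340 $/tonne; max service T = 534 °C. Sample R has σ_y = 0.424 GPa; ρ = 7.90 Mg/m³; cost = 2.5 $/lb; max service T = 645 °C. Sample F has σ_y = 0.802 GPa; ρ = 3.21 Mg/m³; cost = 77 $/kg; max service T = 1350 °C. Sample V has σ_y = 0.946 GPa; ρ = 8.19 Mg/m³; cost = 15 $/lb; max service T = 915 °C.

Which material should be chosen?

Screen on constraints: cost ≤ 55 $/kg; max service T ≥ 590 °C. Survivors: sample R, sample V.
Putting every candidate on a common basis:
  sample R: σ_y = 424.0 MPa, ρ = 7900 kg/m³
  sample V: σ_y = 946.0 MPa, ρ = 8190 kg/m³
  sample V: M = 3.76×10⁻³
  sample R: M = 2.61×10⁻³
Highest index: sample V.

sample V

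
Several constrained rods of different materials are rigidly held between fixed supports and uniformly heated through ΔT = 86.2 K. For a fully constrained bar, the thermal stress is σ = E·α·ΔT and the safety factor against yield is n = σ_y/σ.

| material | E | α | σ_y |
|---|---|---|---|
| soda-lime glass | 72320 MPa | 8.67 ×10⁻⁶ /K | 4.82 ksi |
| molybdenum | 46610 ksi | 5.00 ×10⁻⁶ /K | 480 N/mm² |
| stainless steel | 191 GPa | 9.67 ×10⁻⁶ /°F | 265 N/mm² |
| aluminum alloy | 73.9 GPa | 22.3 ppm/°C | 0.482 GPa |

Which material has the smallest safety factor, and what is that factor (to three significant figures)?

soda-lime glass, n = 0.615

Per material, after unit conversion:
  soda-lime glass: E = 72.32, α = 8.67, σ_y = 33.23 → σ = 54.0 MPa, n = 0.615
  molybdenum: E = 321.4, α = 5.00, σ_y = 480.0 → σ = 139 MPa, n = 3.47
  stainless steel: E = 191.0, α = 17.4, σ_y = 265.0 → σ = 287 MPa, n = 0.925
  aluminum alloy: E = 73.90, α = 22.3, σ_y = 482.0 → σ = 142 MPa, n = 3.39
Soda-lime glass has the lowest safety factor, n = 0.615.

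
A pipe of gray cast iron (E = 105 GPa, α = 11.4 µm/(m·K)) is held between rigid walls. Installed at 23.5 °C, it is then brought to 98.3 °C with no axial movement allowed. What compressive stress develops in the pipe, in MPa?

ΔT = 74.80 K. Constrained thermal stress σ = E·α·ΔT = 105.0×10³ MPa × 11.4×10⁻⁶ × 74.80 = 89.5 MPa (compressive).

89.5 MPa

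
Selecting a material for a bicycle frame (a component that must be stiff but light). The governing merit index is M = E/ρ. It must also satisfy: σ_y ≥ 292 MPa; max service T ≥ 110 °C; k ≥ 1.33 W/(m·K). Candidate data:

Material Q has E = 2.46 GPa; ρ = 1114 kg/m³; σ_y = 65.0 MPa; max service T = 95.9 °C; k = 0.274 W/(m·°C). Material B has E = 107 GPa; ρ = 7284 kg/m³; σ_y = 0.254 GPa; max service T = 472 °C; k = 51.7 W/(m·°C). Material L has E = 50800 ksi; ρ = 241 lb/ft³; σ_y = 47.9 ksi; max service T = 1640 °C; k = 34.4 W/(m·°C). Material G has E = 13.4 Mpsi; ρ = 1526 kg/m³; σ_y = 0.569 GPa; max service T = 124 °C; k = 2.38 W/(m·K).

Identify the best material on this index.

Screen on constraints: σ_y ≥ 292 MPa; max service T ≥ 110 °C; k ≥ 1.33 W/(m·K). Survivors: material L, material G.
Normalizing units and computing the index:
  material L: E = 350.3 GPa, ρ = 3860 kg/m³
  material G: E = 92.39 GPa, ρ = 1526 kg/m³
  material L: M = 90.7 MN·m/kg
  material G: M = 60.5 MN·m/kg
Material L ranks first.

material L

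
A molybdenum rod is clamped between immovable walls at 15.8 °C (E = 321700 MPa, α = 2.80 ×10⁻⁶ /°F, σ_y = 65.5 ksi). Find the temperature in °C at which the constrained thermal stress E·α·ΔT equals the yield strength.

294 °C

E = 321700 MPa = 321.7 GPa.
α = 2.80×10⁻⁶/°F × 9/5 = 5.04×10⁻⁶/K.
σ_y = 65.5 ksi = 451.6 MPa.
E·α·ΔT = 451.6 MPa ⇒ ΔT = 451.6 / (321.7×10³ × 5.04×10⁻⁶) = 278.5 K.
T = 15.8 + 278.5 = 294.3 °C.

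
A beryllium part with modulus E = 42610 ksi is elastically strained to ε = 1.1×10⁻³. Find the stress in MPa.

323 MPa

E = 42610 ksi = 293.8 GPa.
σ = E·ε = 293800 MPa × 1.1×10⁻³ = 323 MPa.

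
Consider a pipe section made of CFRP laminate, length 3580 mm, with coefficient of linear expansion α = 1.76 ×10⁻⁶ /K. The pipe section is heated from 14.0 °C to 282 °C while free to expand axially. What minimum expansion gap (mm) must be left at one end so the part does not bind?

1.69 mm

ΔT = 282 − 14.0 = 268.0 K.
ΔL = α·L₀·ΔT = 1.76×10⁻⁶ × 3580 mm × 268.0 K = 1.69 mm.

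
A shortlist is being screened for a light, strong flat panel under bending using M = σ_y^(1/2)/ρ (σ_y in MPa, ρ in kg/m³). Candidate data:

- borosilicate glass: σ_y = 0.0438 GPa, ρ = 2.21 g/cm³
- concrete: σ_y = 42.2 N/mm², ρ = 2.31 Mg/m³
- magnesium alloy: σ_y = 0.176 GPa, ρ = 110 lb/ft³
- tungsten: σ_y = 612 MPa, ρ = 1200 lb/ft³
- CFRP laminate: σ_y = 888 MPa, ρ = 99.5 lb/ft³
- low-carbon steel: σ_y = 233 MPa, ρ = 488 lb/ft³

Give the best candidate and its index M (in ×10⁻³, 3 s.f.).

CFRP laminate, M = 18.7×10⁻³

Normalizing units and computing the index:
  borosilicate glass: σ_y = 43.80 MPa, ρ = 2210 kg/m³
  concrete: σ_y = 42.20 MPa, ρ = 2310 kg/m³
  magnesium alloy: σ_y = 176.0 MPa, ρ = 1762 kg/m³
  tungsten: σ_y = 612.0 MPa, ρ = 19220 kg/m³
  CFRP laminate: σ_y = 888.0 MPa, ρ = 1594 kg/m³
  low-carbon steel: σ_y = 233.0 MPa, ρ = 7817 kg/m³
  CFRP laminate: M = 18.7×10⁻³
  magnesium alloy: M = 7.53×10⁻³
  borosilicate glass: M = 2.99×10⁻³
  concrete: M = 2.81×10⁻³
  low-carbon steel: M = 1.95×10⁻³
  tungsten: M = 1.29×10⁻³
The maximum is for CFRP laminate.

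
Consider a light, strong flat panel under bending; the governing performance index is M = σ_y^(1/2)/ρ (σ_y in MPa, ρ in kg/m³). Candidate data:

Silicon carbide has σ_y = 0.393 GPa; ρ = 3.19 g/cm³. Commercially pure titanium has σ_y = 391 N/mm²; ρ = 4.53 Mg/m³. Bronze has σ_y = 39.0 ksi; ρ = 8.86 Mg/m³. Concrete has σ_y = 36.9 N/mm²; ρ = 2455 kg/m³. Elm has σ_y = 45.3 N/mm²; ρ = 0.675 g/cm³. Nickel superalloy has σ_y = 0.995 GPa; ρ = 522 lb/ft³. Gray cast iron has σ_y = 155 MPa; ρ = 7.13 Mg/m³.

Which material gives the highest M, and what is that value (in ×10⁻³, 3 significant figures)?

After converting to SI:
  silicon carbide: σ_y = 393.0 MPa, ρ = 3190 kg/m³
  commercially pure titanium: σ_y = 391.0 MPa, ρ = 4530 kg/m³
  bronze: σ_y = 268.9 MPa, ρ = 8860 kg/m³
  concrete: σ_y = 36.90 MPa, ρ = 2455 kg/m³
  elm: σ_y = 45.30 MPa, ρ = 675.0 kg/m³
  nickel superalloy: σ_y = 995.0 MPa, ρ = 8362 kg/m³
  gray cast iron: σ_y = 155.0 MPa, ρ = 7130 kg/m³
  elm: M = 9.97×10⁻³
  silicon carbide: M = 6.21×10⁻³
  commercially pure titanium: M = 4.37×10⁻³
  nickel superalloy: M = 3.77×10⁻³
  concrete: M = 2.47×10⁻³
  bronze: M = 1.85×10⁻³
  gray cast iron: M = 1.75×10⁻³
Elm ranks first.

elm, M = 9.97×10⁻³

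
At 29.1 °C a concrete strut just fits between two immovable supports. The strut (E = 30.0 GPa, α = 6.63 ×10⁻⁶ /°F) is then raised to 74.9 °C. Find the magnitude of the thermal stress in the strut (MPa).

α = 6.63×10⁻⁶/°F × 9/5 = 11.9×10⁻⁶/K.
ΔT = 45.80 K. Constrained thermal stress σ = E·α·ΔT = 30.00×10³ MPa × 11.9×10⁻⁶ × 45.80 = 16.4 MPa (compressive).

16.4 MPa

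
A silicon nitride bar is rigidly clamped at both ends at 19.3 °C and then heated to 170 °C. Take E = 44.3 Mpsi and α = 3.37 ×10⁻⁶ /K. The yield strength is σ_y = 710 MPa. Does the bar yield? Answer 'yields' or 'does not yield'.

E = 44.3 Mpsi = 305.4 GPa.
ΔT = 150.7 K. Constrained thermal stress σ = E·α·ΔT = 305.4×10³ MPa × 3.37×10⁻⁶ × 150.7 = 155 MPa (compressive).
Compare to σ_y = 710 MPa: σ < σ_y, so it does not yield.

does not yield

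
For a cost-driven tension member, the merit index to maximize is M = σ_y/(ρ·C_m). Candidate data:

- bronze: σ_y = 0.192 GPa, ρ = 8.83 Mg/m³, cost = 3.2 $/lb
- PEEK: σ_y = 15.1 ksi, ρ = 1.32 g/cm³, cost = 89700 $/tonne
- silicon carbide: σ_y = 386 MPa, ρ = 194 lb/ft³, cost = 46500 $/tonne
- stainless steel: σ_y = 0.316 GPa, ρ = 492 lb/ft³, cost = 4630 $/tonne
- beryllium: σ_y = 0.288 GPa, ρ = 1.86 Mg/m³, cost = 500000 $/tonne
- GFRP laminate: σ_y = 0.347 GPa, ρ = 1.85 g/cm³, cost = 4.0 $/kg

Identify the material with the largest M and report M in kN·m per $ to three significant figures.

GFRP laminate, M = 46.9 kN·m per $

Convert each candidate to consistent units, then evaluate M:
  bronze: σ_y = 192.0 MPa, ρ = 8830 kg/m³, cost = 7.055 $/kg
  PEEK: σ_y = 104.1 MPa, ρ = 1320 kg/m³, cost = 89.70 $/kg
  silicon carbide: σ_y = 386.0 MPa, ρ = 3108 kg/m³, cost = 46.50 $/kg
  stainless steel: σ_y = 316.0 MPa, ρ = 7881 kg/m³, cost = 4.630 $/kg
  beryllium: σ_y = 288.0 MPa, ρ = 1860 kg/m³, cost = 500.0 $/kg
  GFRP laminate: σ_y = 347.0 MPa, ρ = 1850 kg/m³, cost = 4.000 $/kg
  GFRP laminate: M = 46.9 kN·m per $
  stainless steel: M = 8.66 kN·m per $
  bronze: M = 3.08 kN·m per $
  silicon carbide: M = 2.67 kN·m per $
  PEEK: M = 0.879 kN·m per $
  beryllium: M = 0.310 kN·m per $
GFRP laminate ranks first.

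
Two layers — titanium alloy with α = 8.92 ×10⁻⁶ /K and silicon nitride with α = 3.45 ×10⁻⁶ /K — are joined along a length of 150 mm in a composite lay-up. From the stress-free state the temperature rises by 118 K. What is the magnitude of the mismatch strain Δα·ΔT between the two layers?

6.45×10⁻⁴

Δα = |8.92 − 3.45|×10⁻⁶/K = 5.47×10⁻⁶/K.
Mismatch strain = Δα·ΔT = 5.47×10⁻⁶ × 118.0 = 6.45×10⁻⁴.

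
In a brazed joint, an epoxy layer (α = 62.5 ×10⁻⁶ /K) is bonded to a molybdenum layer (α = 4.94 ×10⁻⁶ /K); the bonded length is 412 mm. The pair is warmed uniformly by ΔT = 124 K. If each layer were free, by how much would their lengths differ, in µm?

2940 µm

Δα = |62.5 − 4.94|×10⁻⁶/K = 57.6×10⁻⁶/K.
ΔL_mismatch = Δα·L·ΔT = 57.6×10⁻⁶ × 412.0 mm × 124.0 K = 2940 µm.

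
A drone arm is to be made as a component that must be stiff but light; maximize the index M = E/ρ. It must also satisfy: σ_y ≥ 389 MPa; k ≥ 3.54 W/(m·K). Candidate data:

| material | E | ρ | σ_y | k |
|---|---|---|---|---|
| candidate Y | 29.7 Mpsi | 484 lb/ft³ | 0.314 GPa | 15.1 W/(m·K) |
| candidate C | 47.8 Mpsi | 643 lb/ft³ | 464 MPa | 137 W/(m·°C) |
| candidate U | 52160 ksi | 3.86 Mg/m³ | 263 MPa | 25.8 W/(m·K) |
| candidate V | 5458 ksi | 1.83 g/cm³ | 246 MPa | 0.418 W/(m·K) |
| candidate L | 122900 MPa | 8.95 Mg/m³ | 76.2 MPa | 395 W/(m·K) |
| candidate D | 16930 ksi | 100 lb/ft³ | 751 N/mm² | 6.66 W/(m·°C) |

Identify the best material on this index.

candidate D

Screen on constraints: σ_y ≥ 389 MPa; k ≥ 3.54 W/(m·K). Survivors: candidate C, candidate D.
Putting every candidate on a common basis:
  candidate C: E = 329.6 GPa, ρ = 10300 kg/m³
  candidate D: E = 116.7 GPa, ρ = 1602 kg/m³
  candidate D: M = 72.9 MN·m/kg
  candidate C: M = 32.0 MN·m/kg
Candidate D ranks first.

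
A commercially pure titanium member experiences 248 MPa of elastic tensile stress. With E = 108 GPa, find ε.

ε = σ/E = 248 / 108000 = 2.30×10⁻³.

2.30×10⁻³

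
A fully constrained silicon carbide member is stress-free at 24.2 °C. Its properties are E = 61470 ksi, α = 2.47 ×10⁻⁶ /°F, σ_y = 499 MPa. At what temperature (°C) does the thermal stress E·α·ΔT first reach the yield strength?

289 °C

E = 61470 ksi = 423.8 GPa.
α = 2.47×10⁻⁶/°F × 9/5 = 4.45×10⁻⁶/K.
E·α·ΔT = 499.0 MPa ⇒ ΔT = 499.0 / (423.8×10³ × 4.45×10⁻⁶) = 264.8 K.
T = 24.2 + 264.8 = 289.0 °C.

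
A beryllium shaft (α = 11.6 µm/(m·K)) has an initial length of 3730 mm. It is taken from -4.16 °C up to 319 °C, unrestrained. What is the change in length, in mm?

14.0 mm

ΔT = 319 − (-4.16) = 323.2 K.
ΔL = α·L₀·ΔT = 11.6×10⁻⁶ × 3730 mm × 323.2 K = 14.0 mm.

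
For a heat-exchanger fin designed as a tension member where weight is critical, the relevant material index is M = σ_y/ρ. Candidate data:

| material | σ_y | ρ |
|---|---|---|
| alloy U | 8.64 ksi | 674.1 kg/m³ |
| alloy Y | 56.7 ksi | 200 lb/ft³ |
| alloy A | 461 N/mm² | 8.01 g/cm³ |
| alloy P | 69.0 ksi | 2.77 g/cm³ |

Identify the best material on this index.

Convert each candidate to consistent units, then evaluate M:
  alloy U: σ_y = 59.57 MPa, ρ = 674.1 kg/m³
  alloy Y: σ_y = 390.9 MPa, ρ = 3204 kg/m³
  alloy A: σ_y = 461.0 MPa, ρ = 8010 kg/m³
  alloy P: σ_y = 475.7 MPa, ρ = 2770 kg/m³
  alloy P: M = 172 kN·m/kg
  alloy Y: M = 122 kN·m/kg
  alloy U: M = 88.4 kN·m/kg
  alloy A: M = 57.6 kN·m/kg
Alloy P ranks first.

alloy P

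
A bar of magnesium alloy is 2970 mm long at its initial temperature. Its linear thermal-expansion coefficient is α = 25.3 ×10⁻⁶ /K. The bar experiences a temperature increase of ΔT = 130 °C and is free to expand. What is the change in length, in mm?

ΔL = α·L₀·ΔT = 25.3×10⁻⁶ × 2970 mm × 130.0 K = 9.77 mm.

9.77 mm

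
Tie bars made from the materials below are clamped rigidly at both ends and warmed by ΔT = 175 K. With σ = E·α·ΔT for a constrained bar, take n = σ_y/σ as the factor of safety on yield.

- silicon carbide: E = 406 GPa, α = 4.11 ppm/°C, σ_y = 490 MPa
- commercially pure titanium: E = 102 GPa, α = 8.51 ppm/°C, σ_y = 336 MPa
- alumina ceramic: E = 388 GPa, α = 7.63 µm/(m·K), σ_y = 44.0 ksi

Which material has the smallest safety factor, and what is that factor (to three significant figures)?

alumina ceramic, n = 0.586

With everything in SI (GPa, ×10⁻⁶/K, MPa):
  silicon carbide: E = 406.0, α = 4.11, σ_y = 490.0 → σ = 292 MPa, n = 1.68
  commercially pure titanium: E = 102.0, α = 8.51, σ_y = 336.0 → σ = 152 MPa, n = 2.21
  alumina ceramic: E = 388.0, α = 7.63, σ_y = 303.4 → σ = 518 MPa, n = 0.586
The minimum is alumina ceramic at n = 0.586.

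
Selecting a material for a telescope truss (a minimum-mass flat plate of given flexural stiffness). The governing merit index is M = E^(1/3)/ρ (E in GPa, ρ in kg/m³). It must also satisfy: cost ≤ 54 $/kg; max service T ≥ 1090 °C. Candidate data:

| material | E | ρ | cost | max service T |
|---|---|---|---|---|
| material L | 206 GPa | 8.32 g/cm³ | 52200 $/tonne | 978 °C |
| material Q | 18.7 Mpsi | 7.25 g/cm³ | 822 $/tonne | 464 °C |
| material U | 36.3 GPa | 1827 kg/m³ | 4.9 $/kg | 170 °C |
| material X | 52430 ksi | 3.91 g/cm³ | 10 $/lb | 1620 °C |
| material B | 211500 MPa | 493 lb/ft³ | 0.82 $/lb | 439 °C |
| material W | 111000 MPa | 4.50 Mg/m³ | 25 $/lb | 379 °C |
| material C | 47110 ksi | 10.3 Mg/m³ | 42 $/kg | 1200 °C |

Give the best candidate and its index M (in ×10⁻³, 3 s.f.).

Screen on constraints: cost ≤ 54 $/kg; max service T ≥ 1090 °C. Survivors: material X, material C.
Putting every candidate on a common basis:
  material X: E = 361.5 GPa, ρ = 3910 kg/m³
  material C: E = 324.8 GPa, ρ = 10300 kg/m³
  material X: M = 1.82×10⁻³
  material C: M = 0.667×10⁻³
Material X ranks first.

material X, M = 1.82×10⁻³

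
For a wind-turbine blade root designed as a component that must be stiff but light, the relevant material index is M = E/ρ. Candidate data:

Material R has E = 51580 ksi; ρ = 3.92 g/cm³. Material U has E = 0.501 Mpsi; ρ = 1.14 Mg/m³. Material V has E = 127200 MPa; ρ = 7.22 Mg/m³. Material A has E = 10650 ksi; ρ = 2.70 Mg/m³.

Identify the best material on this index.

material R

After converting to SI:
  material R: E = 355.6 GPa, ρ = 3920 kg/m³
  material U: E = 3.454 GPa, ρ = 1140 kg/m³
  material V: E = 127.2 GPa, ρ = 7220 kg/m³
  material A: E = 73.43 GPa, ρ = 2700 kg/m³
  material R: M = 90.7 MN·m/kg
  material A: M = 27.2 MN·m/kg
  material V: M = 17.6 MN·m/kg
  material U: M = 3.03 MN·m/kg
Material R ranks first.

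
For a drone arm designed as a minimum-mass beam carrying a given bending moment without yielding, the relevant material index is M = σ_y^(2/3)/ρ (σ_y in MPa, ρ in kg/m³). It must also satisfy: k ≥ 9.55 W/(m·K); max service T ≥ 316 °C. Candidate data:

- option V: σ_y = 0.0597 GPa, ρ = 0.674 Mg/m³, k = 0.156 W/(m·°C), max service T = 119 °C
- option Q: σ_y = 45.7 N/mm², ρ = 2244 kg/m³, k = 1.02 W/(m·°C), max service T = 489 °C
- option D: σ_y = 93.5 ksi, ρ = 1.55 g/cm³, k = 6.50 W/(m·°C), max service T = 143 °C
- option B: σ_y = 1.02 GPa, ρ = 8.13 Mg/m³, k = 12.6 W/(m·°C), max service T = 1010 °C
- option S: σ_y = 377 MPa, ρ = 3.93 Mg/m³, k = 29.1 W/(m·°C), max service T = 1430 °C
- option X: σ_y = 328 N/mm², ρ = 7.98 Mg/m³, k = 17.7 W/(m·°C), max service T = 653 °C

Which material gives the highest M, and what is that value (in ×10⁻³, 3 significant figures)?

option S, M = 13.3×10⁻³

Screen on constraints: k ≥ 9.55 W/(m·K); max service T ≥ 316 °C. Survivors: option B, option S, option X.
After converting to SI:
  option B: σ_y = 1020 MPa, ρ = 8130 kg/m³
  option S: σ_y = 377.0 MPa, ρ = 3930 kg/m³
  option X: σ_y = 328.0 MPa, ρ = 7980 kg/m³
  option S: M = 13.3×10⁻³
  option B: M = 12.5×10⁻³
  option X: M = 5.96×10⁻³
Option S ranks first.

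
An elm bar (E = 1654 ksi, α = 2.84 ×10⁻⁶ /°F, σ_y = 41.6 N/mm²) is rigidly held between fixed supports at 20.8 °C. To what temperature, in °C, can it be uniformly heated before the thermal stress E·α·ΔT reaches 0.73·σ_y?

E = 1654 ksi = 11.40 GPa.
α = 2.84×10⁻⁶/°F × 9/5 = 5.11×10⁻⁶/K.
σ_y = 41.6 N/mm² = 41.60 MPa.
E·α·ΔT = 30.37 MPa ⇒ ΔT = 30.37 / (11.40×10³ × 5.11×10⁻⁶) = 520.9 K.
T = 20.8 + 520.9 = 541.7 °C.

542 °C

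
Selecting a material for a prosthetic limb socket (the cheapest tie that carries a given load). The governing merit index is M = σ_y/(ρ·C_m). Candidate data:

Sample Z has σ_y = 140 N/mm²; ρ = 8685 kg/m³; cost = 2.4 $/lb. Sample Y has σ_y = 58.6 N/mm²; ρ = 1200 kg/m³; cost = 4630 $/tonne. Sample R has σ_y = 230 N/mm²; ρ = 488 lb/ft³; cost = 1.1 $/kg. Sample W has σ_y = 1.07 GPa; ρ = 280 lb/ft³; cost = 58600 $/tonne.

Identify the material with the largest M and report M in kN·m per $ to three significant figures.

sample R, M = 26.7 kN·m per $

In SI units:
  sample Z: σ_y = 140.0 MPa, ρ = 8685 kg/m³, cost = 5.291 $/kg
  sample Y: σ_y = 58.60 MPa, ρ = 1200 kg/m³, cost = 4.630 $/kg
  sample R: σ_y = 230.0 MPa, ρ = 7817 kg/m³, cost = 1.100 $/kg
  sample W: σ_y = 1070 MPa, ρ = 4485 kg/m³, cost = 58.60 $/kg
  sample R: M = 26.7 kN·m per $
  sample Y: M = 10.5 kN·m per $
  sample W: M = 4.07 kN·m per $
  sample Z: M = 3.05 kN·m per $
The maximum is for sample R.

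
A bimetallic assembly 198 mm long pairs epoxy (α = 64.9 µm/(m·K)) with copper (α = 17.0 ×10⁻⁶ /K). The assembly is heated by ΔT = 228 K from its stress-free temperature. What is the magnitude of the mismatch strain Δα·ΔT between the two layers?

Δα = |64.9 − 17.0|×10⁻⁶/K = 47.9×10⁻⁶/K.
Mismatch strain = Δα·ΔT = 47.9×10⁻⁶ × 228.0 = 0.0109.

0.0109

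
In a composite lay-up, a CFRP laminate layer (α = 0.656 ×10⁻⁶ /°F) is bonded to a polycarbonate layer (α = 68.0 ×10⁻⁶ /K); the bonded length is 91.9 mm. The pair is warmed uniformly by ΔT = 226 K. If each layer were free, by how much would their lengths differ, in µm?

CFRP laminate: α = 0.656×10⁻⁶/°F × 9/5 = 1.18×10⁻⁶/K.
Δα = |1.18 − 68.0|×10⁻⁶/K = 66.8×10⁻⁶/K.
ΔL_mismatch = Δα·L·ΔT = 66.8×10⁻⁶ × 91.9 mm × 226.0 K = 1390 µm.

1390 µm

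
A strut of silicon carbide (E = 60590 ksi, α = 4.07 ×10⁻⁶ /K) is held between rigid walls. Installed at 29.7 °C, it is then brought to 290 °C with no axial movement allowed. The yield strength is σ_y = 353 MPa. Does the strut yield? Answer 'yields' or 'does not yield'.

yields

E = 60590 ksi = 417.8 GPa.
ΔT = 260.3 K. Constrained thermal stress σ = E·α·ΔT = 417.8×10³ MPa × 4.07×10⁻⁶ × 260.3 = 443 MPa (compressive).
Compare to σ_y = 353 MPa: σ ≥ σ_y, so it yields.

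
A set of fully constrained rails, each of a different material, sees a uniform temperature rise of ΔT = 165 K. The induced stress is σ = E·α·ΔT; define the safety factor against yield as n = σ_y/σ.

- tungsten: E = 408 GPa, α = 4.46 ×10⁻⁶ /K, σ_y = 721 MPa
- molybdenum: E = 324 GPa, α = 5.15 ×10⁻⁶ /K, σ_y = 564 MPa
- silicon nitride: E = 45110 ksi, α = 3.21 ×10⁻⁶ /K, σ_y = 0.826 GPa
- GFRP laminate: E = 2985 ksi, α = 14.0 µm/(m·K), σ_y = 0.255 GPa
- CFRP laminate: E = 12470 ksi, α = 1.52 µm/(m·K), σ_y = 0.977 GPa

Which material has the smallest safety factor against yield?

Per material, after unit conversion:
  tungsten: E = 408.0, α = 4.46, σ_y = 721.0 → σ = 300 MPa, n = 2.40
  molybdenum: E = 324.0, α = 5.15, σ_y = 564.0 → σ = 275 MPa, n = 2.05
  silicon nitride: E = 311.0, α = 3.21, σ_y = 826.0 → σ = 165 MPa, n = 5.01
  GFRP laminate: E = 20.58, α = 14.0, σ_y = 255.0 → σ = 47.5 MPa, n = 5.36
  CFRP laminate: E = 85.98, α = 1.52, σ_y = 977.0 → σ = 21.6 MPa, n = 45.3
Smallest n: molybdenum with n = 2.05.

molybdenum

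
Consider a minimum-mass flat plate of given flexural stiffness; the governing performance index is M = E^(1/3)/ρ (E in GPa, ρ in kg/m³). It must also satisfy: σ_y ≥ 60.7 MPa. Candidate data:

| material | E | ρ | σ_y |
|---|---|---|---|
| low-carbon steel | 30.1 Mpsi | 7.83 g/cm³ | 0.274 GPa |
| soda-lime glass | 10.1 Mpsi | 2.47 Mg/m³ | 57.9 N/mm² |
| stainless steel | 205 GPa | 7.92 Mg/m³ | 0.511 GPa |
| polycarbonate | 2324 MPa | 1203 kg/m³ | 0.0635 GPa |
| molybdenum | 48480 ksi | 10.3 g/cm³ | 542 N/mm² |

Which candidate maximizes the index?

Screen on constraints: σ_y ≥ 60.7 MPa. Survivors: low-carbon steel, stainless steel, polycarbonate, molybdenum.
Convert each candidate to consistent units, then evaluate M:
  low-carbon steel: E = 207.5 GPa, ρ = 7830 kg/m³
  stainless steel: E = 205.0 GPa, ρ = 7920 kg/m³
  polycarbonate: E = 2.324 GPa, ρ = 1203 kg/m³
  molybdenum: E = 334.3 GPa, ρ = 10300 kg/m³
  polycarbonate: M = 1.10×10⁻³
  low-carbon steel: M = 0.756×10⁻³
  stainless steel: M = 0.744×10⁻³
  molybdenum: M = 0.674×10⁻³
Polycarbonate has the largest M.

polycarbonate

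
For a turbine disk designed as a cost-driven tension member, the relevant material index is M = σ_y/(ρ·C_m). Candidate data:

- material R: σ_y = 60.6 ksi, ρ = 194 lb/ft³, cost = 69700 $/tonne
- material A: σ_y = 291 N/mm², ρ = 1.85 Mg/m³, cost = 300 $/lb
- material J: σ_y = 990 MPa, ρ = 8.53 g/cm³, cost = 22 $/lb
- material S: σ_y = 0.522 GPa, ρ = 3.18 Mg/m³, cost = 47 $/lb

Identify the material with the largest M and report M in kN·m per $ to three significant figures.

Convert each candidate to consistent units, then evaluate M:
  material R: σ_y = 417.8 MPa, ρ = 3108 kg/m³, cost = 69.70 $/kg
  material A: σ_y = 291.0 MPa, ρ = 1850 kg/m³, cost = 661.4 $/kg
  material J: σ_y = 990.0 MPa, ρ = 8530 kg/m³, cost = 48.50 $/kg
  material S: σ_y = 522.0 MPa, ρ = 3180 kg/m³, cost = 103.6 $/kg
  material J: M = 2.39 kN·m per $
  material R: M = 1.93 kN·m per $
  material S: M = 1.58 kN·m per $
  material A: M = 0.238 kN·m per $
Material J ranks first.

material J, M = 2.39 kN·m per $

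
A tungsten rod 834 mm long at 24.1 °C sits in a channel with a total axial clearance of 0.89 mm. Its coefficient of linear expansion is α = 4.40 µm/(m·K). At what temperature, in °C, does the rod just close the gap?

α·L₀·ΔT = 0.89 mm ⇒ ΔT = 0.89 / (4.40×10⁻⁶ × 834.0) = 242.5 K.
T = 24.1 + 242.5 = 266.6 °C.

267 °C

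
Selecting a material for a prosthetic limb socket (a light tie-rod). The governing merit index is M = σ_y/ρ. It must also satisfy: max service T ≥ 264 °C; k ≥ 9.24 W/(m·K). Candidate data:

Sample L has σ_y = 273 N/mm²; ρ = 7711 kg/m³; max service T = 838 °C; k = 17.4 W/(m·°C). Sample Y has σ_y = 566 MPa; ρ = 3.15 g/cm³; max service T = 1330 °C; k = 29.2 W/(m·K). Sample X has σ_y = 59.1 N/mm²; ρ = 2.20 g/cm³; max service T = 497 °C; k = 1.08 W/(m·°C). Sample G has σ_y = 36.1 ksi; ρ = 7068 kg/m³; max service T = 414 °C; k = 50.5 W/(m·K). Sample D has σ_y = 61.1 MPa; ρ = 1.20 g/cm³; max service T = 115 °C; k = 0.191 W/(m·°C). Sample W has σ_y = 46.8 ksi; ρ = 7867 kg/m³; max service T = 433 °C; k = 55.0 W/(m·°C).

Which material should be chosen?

sample Y

Screen on constraints: max service T ≥ 264 °C; k ≥ 9.24 W/(m·K). Survivors: sample L, sample Y, sample G, sample W.
Normalizing units and computing the index:
  sample L: σ_y = 273.0 MPa, ρ = 7711 kg/m³
  sample Y: σ_y = 566.0 MPa, ρ = 3150 kg/m³
  sample G: σ_y = 248.9 MPa, ρ = 7068 kg/m³
  sample W: σ_y = 322.7 MPa, ρ = 7867 kg/m³
  sample Y: M = 180 kN·m/kg
  sample W: M = 41.0 kN·m/kg
  sample L: M = 35.4 kN·m/kg
  sample G: M = 35.2 kN·m/kg
Highest index: sample Y.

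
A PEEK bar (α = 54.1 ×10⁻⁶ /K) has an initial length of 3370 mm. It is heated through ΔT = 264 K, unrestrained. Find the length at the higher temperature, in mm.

3418.1 mm

ΔL = α·L₀·ΔT = 54.1×10⁻⁶ × 3370 mm × 264.0 K = 48.1 mm.
L = L₀ + ΔL = 3370 + 48.1 = 3418.1 mm.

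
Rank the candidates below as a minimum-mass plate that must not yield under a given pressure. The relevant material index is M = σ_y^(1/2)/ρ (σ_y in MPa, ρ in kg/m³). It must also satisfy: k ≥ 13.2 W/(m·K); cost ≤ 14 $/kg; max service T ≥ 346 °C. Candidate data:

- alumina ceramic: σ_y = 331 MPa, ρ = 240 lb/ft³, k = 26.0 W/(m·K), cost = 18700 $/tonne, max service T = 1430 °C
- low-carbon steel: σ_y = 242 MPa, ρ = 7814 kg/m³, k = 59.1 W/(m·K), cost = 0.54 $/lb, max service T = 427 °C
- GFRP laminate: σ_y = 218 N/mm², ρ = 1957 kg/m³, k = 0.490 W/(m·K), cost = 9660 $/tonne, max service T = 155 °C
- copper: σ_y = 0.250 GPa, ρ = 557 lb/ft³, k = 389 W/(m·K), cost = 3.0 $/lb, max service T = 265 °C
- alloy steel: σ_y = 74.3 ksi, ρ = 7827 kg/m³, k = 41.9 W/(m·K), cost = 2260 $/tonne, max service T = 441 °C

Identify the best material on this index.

Screen on constraints: k ≥ 13.2 W/(m·K); cost ≤ 14 $/kg; max service T ≥ 346 °C. Survivors: low-carbon steel, alloy steel.
After converting to SI:
  low-carbon steel: σ_y = 242.0 MPa, ρ = 7814 kg/m³
  alloy steel: σ_y = 512.3 MPa, ρ = 7827 kg/m³
  alloy steel: M = 2.89×10⁻³
  low-carbon steel: M = 1.99×10⁻³
Alloy steel ranks first.

alloy steel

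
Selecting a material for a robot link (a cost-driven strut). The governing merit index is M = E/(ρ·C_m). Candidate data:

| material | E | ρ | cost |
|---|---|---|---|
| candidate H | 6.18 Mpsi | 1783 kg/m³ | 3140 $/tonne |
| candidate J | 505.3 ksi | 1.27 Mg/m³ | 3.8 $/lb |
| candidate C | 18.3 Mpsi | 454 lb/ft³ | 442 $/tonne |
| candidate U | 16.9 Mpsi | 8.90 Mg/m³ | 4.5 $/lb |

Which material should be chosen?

Normalizing units and computing the index:
  candidate H: E = 42.61 GPa, ρ = 1783 kg/m³, cost = 3.140 $/kg
  candidate J: E = 3.484 GPa, ρ = 1270 kg/m³, cost = 8.377 $/kg
  candidate C: E = 126.2 GPa, ρ = 7272 kg/m³, cost = 0.4420 $/kg
  candidate U: E = 116.5 GPa, ρ = 8900 kg/m³, cost = 9.921 $/kg
  candidate C: M = 39.3 MN·m per $
  candidate H: M = 7.61 MN·m per $
  candidate U: M = 1.32 MN·m per $
  candidate J: M = 0.327 MN·m per $
Highest index: candidate C.

candidate C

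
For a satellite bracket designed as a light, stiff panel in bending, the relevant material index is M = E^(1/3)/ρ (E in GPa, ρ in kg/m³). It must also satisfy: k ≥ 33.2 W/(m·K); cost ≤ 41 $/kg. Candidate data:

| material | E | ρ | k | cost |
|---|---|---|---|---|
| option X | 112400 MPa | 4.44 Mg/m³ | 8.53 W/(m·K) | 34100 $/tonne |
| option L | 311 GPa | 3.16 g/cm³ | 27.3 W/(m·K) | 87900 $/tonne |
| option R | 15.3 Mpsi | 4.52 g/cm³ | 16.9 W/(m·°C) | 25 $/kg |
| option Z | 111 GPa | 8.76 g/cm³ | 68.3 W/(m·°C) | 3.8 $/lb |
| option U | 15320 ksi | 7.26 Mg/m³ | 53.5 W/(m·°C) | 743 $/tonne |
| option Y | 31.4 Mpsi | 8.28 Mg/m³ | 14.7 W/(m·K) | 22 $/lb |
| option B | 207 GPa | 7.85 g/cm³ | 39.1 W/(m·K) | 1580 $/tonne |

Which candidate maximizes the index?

option B

Screen on constraints: k ≥ 33.2 W/(m·K); cost ≤ 41 $/kg. Survivors: option Z, option U, option B.
Normalizing units and computing the index:
  option Z: E = 111.0 GPa, ρ = 8760 kg/m³
  option U: E = 105.6 GPa, ρ = 7260 kg/m³
  option B: E = 207.0 GPa, ρ = 7850 kg/m³
  option B: M = 0.754×10⁻³
  option U: M = 0.651×10⁻³
  option Z: M = 0.549×10⁻³
Highest index: option B.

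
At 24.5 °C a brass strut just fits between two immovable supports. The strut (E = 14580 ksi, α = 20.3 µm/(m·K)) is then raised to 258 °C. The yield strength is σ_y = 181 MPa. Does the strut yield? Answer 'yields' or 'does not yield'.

E = 14580 ksi = 100.5 GPa.
ΔT = 233.5 K. Constrained thermal stress σ = E·α·ΔT = 100.5×10³ MPa × 20.3×10⁻⁶ × 233.5 = 476 MPa (compressive).
Compare to σ_y = 181 MPa: σ ≥ σ_y, so it yields.

yields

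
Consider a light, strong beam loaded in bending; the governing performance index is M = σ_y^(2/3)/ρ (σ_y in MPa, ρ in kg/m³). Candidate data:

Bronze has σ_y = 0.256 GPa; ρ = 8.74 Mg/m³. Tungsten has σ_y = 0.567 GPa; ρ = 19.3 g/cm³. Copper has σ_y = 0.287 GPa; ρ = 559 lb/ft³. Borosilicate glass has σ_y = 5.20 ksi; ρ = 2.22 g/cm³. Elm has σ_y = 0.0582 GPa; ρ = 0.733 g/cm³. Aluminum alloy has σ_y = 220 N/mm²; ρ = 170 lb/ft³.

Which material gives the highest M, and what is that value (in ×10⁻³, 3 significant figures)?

Putting every candidate on a common basis:
  bronze: σ_y = 256.0 MPa, ρ = 8740 kg/m³
  tungsten: σ_y = 567.0 MPa, ρ = 19300 kg/m³
  copper: σ_y = 287.0 MPa, ρ = 8954 kg/m³
  borosilicate glass: σ_y = 35.85 MPa, ρ = 2220 kg/m³
  elm: σ_y = 58.20 MPa, ρ = 733.0 kg/m³
  aluminum alloy: σ_y = 220.0 MPa, ρ = 2723 kg/m³
  elm: M = 20.5×10⁻³
  aluminum alloy: M = 13.4×10⁻³
  borosilicate glass: M = 4.90×10⁻³
  copper: M = 4.86×10⁻³
  bronze: M = 4.61×10⁻³
  tungsten: M = 3.55×10⁻³
The maximum is for elm.

elm, M = 20.5×10⁻³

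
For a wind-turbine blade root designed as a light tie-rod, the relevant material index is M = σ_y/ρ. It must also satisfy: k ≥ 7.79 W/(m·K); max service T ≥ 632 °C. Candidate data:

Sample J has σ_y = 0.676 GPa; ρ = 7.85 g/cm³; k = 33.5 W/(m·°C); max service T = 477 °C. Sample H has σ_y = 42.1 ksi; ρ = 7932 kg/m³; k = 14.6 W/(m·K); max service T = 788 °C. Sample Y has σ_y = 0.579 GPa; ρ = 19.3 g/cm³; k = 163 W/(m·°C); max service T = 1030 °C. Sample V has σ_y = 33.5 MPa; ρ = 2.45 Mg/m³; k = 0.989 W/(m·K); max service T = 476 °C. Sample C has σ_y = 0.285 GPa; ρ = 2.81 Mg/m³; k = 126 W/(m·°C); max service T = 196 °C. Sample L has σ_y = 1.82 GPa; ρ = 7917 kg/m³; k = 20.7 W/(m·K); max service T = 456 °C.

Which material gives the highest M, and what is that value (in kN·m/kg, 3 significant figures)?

sample H, M = 36.6 kN·m/kg

Screen on constraints: k ≥ 7.79 W/(m·K); max service T ≥ 632 °C. Survivors: sample H, sample Y.
Normalizing units and computing the index:
  sample H: σ_y = 290.3 MPa, ρ = 7932 kg/m³
  sample Y: σ_y = 579.0 MPa, ρ = 19300 kg/m³
  sample H: M = 36.6 kN·m/kg
  sample Y: M = 30.0 kN·m/kg
The maximum is for sample H.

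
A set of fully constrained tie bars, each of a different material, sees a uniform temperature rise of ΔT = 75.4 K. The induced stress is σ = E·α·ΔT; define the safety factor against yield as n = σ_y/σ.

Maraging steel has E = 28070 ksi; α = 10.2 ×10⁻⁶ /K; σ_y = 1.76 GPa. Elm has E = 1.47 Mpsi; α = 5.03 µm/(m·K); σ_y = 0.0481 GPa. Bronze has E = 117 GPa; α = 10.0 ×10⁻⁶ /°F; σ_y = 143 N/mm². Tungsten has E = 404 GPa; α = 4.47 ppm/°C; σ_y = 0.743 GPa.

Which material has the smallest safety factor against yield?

bronze

In consistent units (E in GPa, α in ×10⁻⁶/K, σ_y in MPa):
  maraging steel: E = 193.5, α = 10.2, σ_y = 1760 → σ = 149 MPa, n = 11.8
  elm: E = 10.14, α = 5.03, σ_y = 48.10 → σ = 3.84 MPa, n = 12.5
  bronze: E = 117.0, α = 18.0, σ_y = 143.0 → σ = 159 MPa, n = 0.901
  tungsten: E = 404.0, α = 4.47, σ_y = 743.0 → σ = 136 MPa, n = 5.46
The minimum is bronze at n = 0.901.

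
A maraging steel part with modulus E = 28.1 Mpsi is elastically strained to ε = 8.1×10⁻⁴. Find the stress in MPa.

157 MPa

E = 28.1 Mpsi = 193.7 GPa.
σ = E·ε = 193700 MPa × 8.1×10⁻⁴ = 157 MPa.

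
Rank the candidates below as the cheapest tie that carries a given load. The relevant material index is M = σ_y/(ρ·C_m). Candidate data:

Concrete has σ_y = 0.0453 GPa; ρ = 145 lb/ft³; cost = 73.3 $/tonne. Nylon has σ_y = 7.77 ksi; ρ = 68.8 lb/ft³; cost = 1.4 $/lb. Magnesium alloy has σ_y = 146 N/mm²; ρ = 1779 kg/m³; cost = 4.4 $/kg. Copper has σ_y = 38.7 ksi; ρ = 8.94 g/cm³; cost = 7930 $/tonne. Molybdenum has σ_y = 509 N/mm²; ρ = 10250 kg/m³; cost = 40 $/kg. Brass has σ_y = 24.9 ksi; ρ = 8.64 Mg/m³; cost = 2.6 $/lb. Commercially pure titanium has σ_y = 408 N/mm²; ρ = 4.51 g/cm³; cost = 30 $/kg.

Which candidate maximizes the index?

Putting every candidate on a common basis:
  concrete: σ_y = 45.30 MPa, ρ = 2323 kg/m³, cost = 0.07330 $/kg
  nylon: σ_y = 53.57 MPa, ρ = 1102 kg/m³, cost = 3.086 $/kg
  magnesium alloy: σ_y = 146.0 MPa, ρ = 1779 kg/m³, cost = 4.400 $/kg
  copper: σ_y = 266.8 MPa, ρ = 8940 kg/m³, cost = 7.930 $/kg
  molybdenum: σ_y = 509.0 MPa, ρ = 10250 kg/m³, cost = 40.00 $/kg
  brass: σ_y = 171.7 MPa, ρ = 8640 kg/m³, cost = 5.732 $/kg
  commercially pure titanium: σ_y = 408.0 MPa, ρ = 4510 kg/m³, cost = 30.00 $/kg
  concrete: M = 266 kN·m per $
  magnesium alloy: M = 18.7 kN·m per $
  nylon: M = 15.7 kN·m per $
  copper: M = 3.76 kN·m per $
  brass: M = 3.47 kN·m per $
  commercially pure titanium: M = 3.02 kN·m per $
  molybdenum: M = 1.24 kN·m per $
Concrete ranks first.

concrete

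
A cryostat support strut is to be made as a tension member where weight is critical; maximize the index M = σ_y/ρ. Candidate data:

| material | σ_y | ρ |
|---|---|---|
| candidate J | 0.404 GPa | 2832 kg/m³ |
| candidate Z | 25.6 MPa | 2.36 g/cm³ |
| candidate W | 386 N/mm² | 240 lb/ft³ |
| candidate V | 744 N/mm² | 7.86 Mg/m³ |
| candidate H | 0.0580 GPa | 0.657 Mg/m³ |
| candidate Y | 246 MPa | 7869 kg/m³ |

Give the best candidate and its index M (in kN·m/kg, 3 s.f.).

candidate J, M = 143 kN·m/kg

In SI units:
  candidate J: σ_y = 404.0 MPa, ρ = 2832 kg/m³
  candidate Z: σ_y = 25.60 MPa, ρ = 2360 kg/m³
  candidate W: σ_y = 386.0 MPa, ρ = 3844 kg/m³
  candidate V: σ_y = 744.0 MPa, ρ = 7860 kg/m³
  candidate H: σ_y = 58.00 MPa, ρ = 657.0 kg/m³
  candidate Y: σ_y = 246.0 MPa, ρ = 7869 kg/m³
  candidate J: M = 143 kN·m/kg
  candidate W: M = 100 kN·m/kg
  candidate V: M = 94.7 kN·m/kg
  candidate H: M = 88.3 kN·m/kg
  candidate Y: M = 31.3 kN·m/kg
  candidate Z: M = 10.8 kN·m/kg
The maximum is for candidate J.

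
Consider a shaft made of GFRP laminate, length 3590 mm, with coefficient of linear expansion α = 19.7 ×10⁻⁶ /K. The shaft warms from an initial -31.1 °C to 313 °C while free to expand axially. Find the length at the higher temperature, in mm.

3614.3 mm

ΔT = 313 − (-31.1) = 344.1 K.
ΔL = α·L₀·ΔT = 19.7×10⁻⁶ × 3590 mm × 344.1 K = 24.3 mm.
L = L₀ + ΔL = 3590 + 24.3 = 3614.3 mm.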